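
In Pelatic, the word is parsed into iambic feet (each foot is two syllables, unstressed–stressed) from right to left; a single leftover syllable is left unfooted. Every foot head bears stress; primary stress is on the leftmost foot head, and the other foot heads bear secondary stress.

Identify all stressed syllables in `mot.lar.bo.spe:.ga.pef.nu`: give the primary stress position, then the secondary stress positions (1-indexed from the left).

Parse right to left into iambic (σˈσ) feet: mot (lar.ˈbo) (spe:.ˈga) (pef.ˈnu). Syllable 1 is left unfooted.
Foot heads (stressed positions): 3, 5, 7.
End Rule Leftmost: primary stress on the leftmost head = syllable 3.
Secondary stress on 5, 7: mot.lar.ˈbo.spe:.ˌga.pef.ˌnu.

primary 3, secondary 5, 7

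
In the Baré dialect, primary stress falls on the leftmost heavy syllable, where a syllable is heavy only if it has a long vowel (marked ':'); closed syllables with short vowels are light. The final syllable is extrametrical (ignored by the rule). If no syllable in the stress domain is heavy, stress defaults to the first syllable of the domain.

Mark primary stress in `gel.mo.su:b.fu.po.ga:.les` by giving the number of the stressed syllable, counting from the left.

The final syllable (7, les) is extrametrical; the stress domain is syllables 1–6.
Weights: 1 gel L, 2 mo L, 3 su:b H, 4 fu L, 5 po L, 6 ga: H.
Heavy syllables in the domain: 3, 6. The leftmost is syllable 3 (su:b).
Primary stress: syllable 3 → gel.mo.ˈsu:b.fu.po.ga:.les.

3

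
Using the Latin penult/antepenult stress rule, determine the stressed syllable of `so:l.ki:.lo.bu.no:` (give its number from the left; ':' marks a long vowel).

Classical Latin: stress the penult if heavy (long vowel or closed), else the antepenult.
Weights: 3 lo L, 4 bu L, 5 no: H.
The penult (syllable 4, bu) is light, so stress falls on the antepenult (syllable 3, lo).
Stress on syllable 3: so:l.ki:.ˈlo.bu.no:.

3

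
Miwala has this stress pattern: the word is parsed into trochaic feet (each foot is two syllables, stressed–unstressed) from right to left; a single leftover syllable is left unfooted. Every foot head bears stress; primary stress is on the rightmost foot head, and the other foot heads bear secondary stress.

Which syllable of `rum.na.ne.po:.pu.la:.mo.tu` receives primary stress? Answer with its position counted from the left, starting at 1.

Parse right to left into trochaic (ˈσσ) feet: (ˈrum.na) (ˈne.po:) (ˈpu.la:) (ˈmo.tu).
Foot heads (stressed positions): 1, 3, 5, 7.
End Rule Rightmost: primary stress on the rightmost head = syllable 7.
Primary stress: syllable 7 → rum.na.ne.po:.pu.la:.ˈmo.tu.

7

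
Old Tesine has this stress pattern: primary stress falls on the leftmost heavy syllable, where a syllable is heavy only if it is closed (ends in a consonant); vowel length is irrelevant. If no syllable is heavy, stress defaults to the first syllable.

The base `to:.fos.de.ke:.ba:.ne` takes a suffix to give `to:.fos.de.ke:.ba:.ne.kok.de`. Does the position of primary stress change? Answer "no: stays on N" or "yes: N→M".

Base `to:.fos.de.ke:.ba:.ne` (6 syllables):
  Weights: 1 to: L, 2 fos H, 3 de L, 4 ke: L, 5 ba: L, 6 ne L.
  Heavy syllables in the domain: 2. The leftmost is syllable 2 (fos).
  → primary stress on syllable 2.
Suffixed `to:.fos.de.ke:.ba:.ne.kok.de` (8 syllables):
  Weights: 1 to: L, 2 fos H, 3 de L, 4 ke: L, 5 ba: L, 6 ne L, 7 kok H, 8 de L.
  Heavy syllables in the domain: 2, 7. The leftmost is syllable 2 (fos).
  → primary stress on syllable 2.

no: stays on 2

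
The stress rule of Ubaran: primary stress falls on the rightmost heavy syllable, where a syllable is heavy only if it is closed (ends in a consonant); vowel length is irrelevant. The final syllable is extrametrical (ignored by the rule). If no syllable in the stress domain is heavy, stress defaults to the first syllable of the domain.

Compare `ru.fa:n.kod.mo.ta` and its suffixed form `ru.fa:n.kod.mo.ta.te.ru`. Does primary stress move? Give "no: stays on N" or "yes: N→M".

no: stays on 3

Base `ru.fa:n.kod.mo.ta` (5 syllables):
  The final syllable (5, ta) is extrametrical; the stress domain is syllables 1–4.
  Weights: 1 ru L, 2 fa:n H, 3 kod H, 4 mo L.
  Heavy syllables in the domain: 2, 3. The rightmost is syllable 3 (kod).
  → primary stress on syllable 3.
Suffixed `ru.fa:n.kod.mo.ta.te.ru` (7 syllables):
  The final syllable (7, ru) is extrametrical; the stress domain is syllables 1–6.
  Weights: 1 ru L, 2 fa:n H, 3 kod H, 4 mo L, 5 ta L, 6 te L.
  Heavy syllables in the domain: 2, 3. The rightmost is syllable 3 (kod).
  → primary stress on syllable 3.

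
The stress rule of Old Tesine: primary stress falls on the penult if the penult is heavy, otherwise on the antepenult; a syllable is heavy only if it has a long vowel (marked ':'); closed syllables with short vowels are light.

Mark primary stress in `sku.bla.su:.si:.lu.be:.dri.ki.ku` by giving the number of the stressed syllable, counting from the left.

7

Weights: 7 dri L, 8 ki L, 9 ku L.
The penult (syllable 8, ki) is light, so stress falls on the antepenult (syllable 7, dri).
Primary stress: syllable 7 → sku.bla.su:.si:.lu.be:.ˈdri.ki.ku.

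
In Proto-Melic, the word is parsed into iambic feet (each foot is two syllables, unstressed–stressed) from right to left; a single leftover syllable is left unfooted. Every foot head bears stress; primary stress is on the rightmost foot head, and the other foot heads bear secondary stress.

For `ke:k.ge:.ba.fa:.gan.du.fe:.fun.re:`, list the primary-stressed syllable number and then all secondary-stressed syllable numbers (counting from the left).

primary 9, secondary 3, 5, 7

Parse right to left into iambic (σˈσ) feet: ke:k (ge:.ˈba) (fa:.ˈgan) (du.ˈfe:) (fun.ˈre:). Syllable 1 is left unfooted.
Foot heads (stressed positions): 3, 5, 7, 9.
End Rule Rightmost: primary stress on the rightmost head = syllable 9.
Secondary stress on 3, 5, 7: ke:k.ge:.ˌba.fa:.ˌgan.du.ˌfe:.fun.ˈre:.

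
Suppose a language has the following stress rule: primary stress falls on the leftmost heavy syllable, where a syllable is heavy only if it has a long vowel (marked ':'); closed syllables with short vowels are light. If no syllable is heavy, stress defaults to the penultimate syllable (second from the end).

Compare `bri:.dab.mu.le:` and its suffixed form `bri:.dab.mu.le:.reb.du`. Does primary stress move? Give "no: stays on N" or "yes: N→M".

Base `bri:.dab.mu.le:` (4 syllables):
  Weights: 1 bri: H, 2 dab L, 3 mu L, 4 le: H.
  Heavy syllables in the domain: 1, 4. The leftmost is syllable 1 (bri:).
  → primary stress on syllable 1.
Suffixed `bri:.dab.mu.le:.reb.du` (6 syllables):
  Weights: 1 bri: H, 2 dab L, 3 mu L, 4 le: H, 5 reb L, 6 du L.
  Heavy syllables in the domain: 1, 4. The leftmost is syllable 1 (bri:).
  → primary stress on syllable 1.

no: stays on 1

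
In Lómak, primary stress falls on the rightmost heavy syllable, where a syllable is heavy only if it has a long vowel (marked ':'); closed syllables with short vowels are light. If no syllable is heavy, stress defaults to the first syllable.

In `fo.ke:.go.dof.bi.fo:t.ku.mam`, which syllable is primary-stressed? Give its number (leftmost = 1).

Weights: 1 fo L, 2 ke: H, 3 go L, 4 dof L, 5 bi L, 6 fo:t H, 7 ku L, 8 mam L.
Heavy syllables in the domain: 2, 6. The rightmost is syllable 6 (fo:t).
Primary stress: syllable 6 → fo.ke:.go.dof.bi.ˈfo:t.ku.mam.

6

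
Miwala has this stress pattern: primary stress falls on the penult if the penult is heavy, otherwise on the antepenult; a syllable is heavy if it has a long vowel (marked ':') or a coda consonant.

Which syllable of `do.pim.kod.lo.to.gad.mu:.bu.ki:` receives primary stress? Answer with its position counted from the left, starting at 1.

Weights: 7 mu: H, 8 bu L, 9 ki: H.
The penult (syllable 8, bu) is light, so stress falls on the antepenult (syllable 7, mu:).
Primary stress: syllable 7 → do.pim.kod.lo.to.gad.ˈmu:.bu.ki:.

7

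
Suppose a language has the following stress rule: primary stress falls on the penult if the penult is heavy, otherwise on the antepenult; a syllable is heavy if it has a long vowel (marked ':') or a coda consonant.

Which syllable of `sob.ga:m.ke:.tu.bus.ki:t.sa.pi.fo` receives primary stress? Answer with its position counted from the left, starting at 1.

Weights: 7 sa L, 8 pi L, 9 fo L.
The penult (syllable 8, pi) is light, so stress falls on the antepenult (syllable 7, sa).
Primary stress: syllable 7 → sob.ga:m.ke:.tu.bus.ki:t.ˈsa.pi.fo.

7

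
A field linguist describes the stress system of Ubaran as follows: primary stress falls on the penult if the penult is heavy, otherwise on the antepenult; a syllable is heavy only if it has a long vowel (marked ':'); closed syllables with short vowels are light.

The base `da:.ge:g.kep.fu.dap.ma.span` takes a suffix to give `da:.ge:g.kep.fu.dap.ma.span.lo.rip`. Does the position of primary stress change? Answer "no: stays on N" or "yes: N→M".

yes: 5→7

Base `da:.ge:g.kep.fu.dap.ma.span` (7 syllables):
  Weights: 5 dap L, 6 ma L, 7 span L.
  The penult (syllable 6, ma) is light, so stress falls on the antepenult (syllable 5, dap).
  → primary stress on syllable 5.
Suffixed `da:.ge:g.kep.fu.dap.ma.span.lo.rip` (9 syllables):
  Weights: 7 span L, 8 lo L, 9 rip L.
  The penult (syllable 8, lo) is light, so stress falls on the antepenult (syllable 7, span).
  → primary stress on syllable 7.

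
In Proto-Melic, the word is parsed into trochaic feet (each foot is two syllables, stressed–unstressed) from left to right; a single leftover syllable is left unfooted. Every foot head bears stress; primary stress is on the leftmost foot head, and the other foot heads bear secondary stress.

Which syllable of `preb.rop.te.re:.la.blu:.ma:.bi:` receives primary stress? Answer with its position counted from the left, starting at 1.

Parse left to right into trochaic (ˈσσ) feet: (ˈpreb.rop) (ˈte.re:) (ˈla.blu:) (ˈma:.bi:).
Foot heads (stressed positions): 1, 3, 5, 7.
End Rule Leftmost: primary stress on the leftmost head = syllable 1.
Primary stress: syllable 1 → ˈpreb.rop.te.re:.la.blu:.ma:.bi:.

1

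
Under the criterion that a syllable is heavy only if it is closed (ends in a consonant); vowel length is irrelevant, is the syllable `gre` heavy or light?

`gre`: short vowel, open (no coda). Open (no coda) → light.

light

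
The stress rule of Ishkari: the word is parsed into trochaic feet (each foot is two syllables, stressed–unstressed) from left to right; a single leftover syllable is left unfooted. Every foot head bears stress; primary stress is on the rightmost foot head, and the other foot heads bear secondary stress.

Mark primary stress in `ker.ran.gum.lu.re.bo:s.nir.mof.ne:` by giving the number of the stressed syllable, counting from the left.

Parse left to right into trochaic (ˈσσ) feet: (ˈker.ran) (ˈgum.lu) (ˈre.bo:s) (ˈnir.mof) ne:. Syllable 9 is left unfooted.
Foot heads (stressed positions): 1, 3, 5, 7.
End Rule Rightmost: primary stress on the rightmost head = syllable 7.
Primary stress: syllable 7 → ker.ran.gum.lu.re.bo:s.ˈnir.mof.ne:.

7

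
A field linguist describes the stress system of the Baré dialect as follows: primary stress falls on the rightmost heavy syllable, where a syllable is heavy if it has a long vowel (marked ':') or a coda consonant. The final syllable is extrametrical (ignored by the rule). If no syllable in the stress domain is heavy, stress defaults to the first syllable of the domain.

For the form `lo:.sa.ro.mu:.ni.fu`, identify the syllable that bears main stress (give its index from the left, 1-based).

4

The final syllable (6, fu) is extrametrical; the stress domain is syllables 1–5.
Weights: 1 lo: H, 2 sa L, 3 ro L, 4 mu: H, 5 ni L.
Heavy syllables in the domain: 1, 4. The rightmost is syllable 4 (mu:).
Primary stress: syllable 4 → lo:.sa.ro.ˈmu:.ni.fu.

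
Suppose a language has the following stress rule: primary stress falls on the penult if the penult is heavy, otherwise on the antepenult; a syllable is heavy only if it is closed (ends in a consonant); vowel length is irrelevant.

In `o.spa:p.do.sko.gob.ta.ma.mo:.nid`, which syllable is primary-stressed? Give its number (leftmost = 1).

Weights: 7 ma L, 8 mo: L, 9 nid H.
The penult (syllable 8, mo:) is light, so stress falls on the antepenult (syllable 7, ma).
Primary stress: syllable 7 → o.spa:p.do.sko.gob.ta.ˈma.mo:.nid.

7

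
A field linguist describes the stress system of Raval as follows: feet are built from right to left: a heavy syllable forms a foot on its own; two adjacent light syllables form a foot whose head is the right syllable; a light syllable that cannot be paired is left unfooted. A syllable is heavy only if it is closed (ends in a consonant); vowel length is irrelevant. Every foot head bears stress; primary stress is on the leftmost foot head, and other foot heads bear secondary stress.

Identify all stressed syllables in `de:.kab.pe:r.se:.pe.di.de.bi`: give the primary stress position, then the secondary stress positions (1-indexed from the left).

primary 2, secondary 3, 6, 8

Weights: 1 de: L, 2 kab H, 3 pe:r H, 4 se: L, 5 pe L, 6 di L, 7 de L, 8 bi L.
Parse right to left (heavy = foot alone; LL = one foot; stranded L unfooted): de: (ˈkab) (ˈpe:r) se: (pe.ˈdi) (de.ˈbi).
Foot heads: 2, 3, 6, 8.
Primary stress on the leftmost head = syllable 2.
Secondary stress on 3, 6, 8: de:.ˈkab.ˌpe:r.se:.pe.ˌdi.de.ˌbi.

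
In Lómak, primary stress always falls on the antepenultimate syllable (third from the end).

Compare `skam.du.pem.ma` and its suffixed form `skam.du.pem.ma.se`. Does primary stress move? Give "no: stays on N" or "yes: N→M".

Base `skam.du.pem.ma` (4 syllables):
  The word has 4 syllables; the antepenultimate syllable (third from the end) is syllable 2 (du).
  → primary stress on syllable 2.
Suffixed `skam.du.pem.ma.se` (5 syllables):
  The word has 5 syllables; the antepenultimate syllable (third from the end) is syllable 3 (pem).
  → primary stress on syllable 3.

yes: 2→3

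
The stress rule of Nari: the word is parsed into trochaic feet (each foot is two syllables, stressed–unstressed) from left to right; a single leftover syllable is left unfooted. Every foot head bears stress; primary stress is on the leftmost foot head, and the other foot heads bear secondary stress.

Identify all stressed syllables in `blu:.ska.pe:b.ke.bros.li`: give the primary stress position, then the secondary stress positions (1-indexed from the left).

primary 1, secondary 3, 5

Parse left to right into trochaic (ˈσσ) feet: (ˈblu:.ska) (ˈpe:b.ke) (ˈbros.li).
Foot heads (stressed positions): 1, 3, 5.
End Rule Leftmost: primary stress on the leftmost head = syllable 1.
Secondary stress on 3, 5: ˈblu:.ska.ˌpe:b.ke.ˌbros.li.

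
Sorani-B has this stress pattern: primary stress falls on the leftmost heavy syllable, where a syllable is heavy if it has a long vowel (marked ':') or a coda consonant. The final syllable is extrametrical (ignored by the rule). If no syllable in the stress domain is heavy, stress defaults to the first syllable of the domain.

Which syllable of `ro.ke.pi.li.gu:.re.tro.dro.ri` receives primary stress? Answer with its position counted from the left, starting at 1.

The final syllable (9, ri) is extrametrical; the stress domain is syllables 1–8.
Weights: 1 ro L, 2 ke L, 3 pi L, 4 li L, 5 gu: H, 6 re L, 7 tro L, 8 dro L.
Heavy syllables in the domain: 5. The leftmost is syllable 5 (gu:).
Primary stress: syllable 5 → ro.ke.pi.li.ˈgu:.re.tro.dro.ri.

5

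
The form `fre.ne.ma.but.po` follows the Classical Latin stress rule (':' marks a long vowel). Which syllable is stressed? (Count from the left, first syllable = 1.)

4

Classical Latin: stress the penult if heavy (long vowel or closed), else the antepenult.
Weights: 3 ma L, 4 but H, 5 po L.
The penult (syllable 4, but) is heavy, so it takes stress.
Stress on syllable 4: fre.ne.ma.ˈbut.po.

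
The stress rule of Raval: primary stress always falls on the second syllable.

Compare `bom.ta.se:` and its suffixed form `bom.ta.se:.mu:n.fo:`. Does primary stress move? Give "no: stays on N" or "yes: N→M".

no: stays on 2

Base `bom.ta.se:` (3 syllables):
  The word has 3 syllables; the second syllable is syllable 2 (ta).
  → primary stress on syllable 2.
Suffixed `bom.ta.se:.mu:n.fo:` (5 syllables):
  The word has 5 syllables; the second syllable is syllable 2 (ta).
  → primary stress on syllable 2.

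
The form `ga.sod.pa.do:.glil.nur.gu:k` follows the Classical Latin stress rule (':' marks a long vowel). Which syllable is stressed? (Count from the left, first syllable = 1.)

Classical Latin: stress the penult if heavy (long vowel or closed), else the antepenult.
Weights: 5 glil H, 6 nur H, 7 gu:k H.
The penult (syllable 6, nur) is heavy, so it takes stress.
Stress on syllable 6: ga.sod.pa.do:.glil.ˈnur.gu:k.

6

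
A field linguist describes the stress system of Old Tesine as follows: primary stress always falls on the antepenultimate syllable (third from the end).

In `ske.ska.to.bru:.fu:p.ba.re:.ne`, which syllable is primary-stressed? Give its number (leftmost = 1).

The word has 8 syllables; the antepenultimate syllable (third from the end) is syllable 6 (ba).
Primary stress: syllable 6 → ske.ska.to.bru:.fu:p.ˈba.re:.ne.

6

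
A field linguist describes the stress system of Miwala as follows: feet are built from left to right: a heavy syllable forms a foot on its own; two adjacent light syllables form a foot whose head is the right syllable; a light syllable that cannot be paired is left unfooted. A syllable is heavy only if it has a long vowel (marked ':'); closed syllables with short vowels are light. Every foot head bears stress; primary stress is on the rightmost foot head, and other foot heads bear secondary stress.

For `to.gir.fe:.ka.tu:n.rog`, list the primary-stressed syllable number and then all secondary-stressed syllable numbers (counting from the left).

primary 5, secondary 2, 3

Weights: 1 to L, 2 gir L, 3 fe: H, 4 ka L, 5 tu:n H, 6 rog L.
Parse left to right (heavy = foot alone; LL = one foot; stranded L unfooted): (to.ˈgir) (ˈfe:) ka (ˈtu:n) rog.
Foot heads: 2, 3, 5.
Primary stress on the rightmost head = syllable 5.
Secondary stress on 2, 3: to.ˌgir.ˌfe:.ka.ˈtu:n.rog.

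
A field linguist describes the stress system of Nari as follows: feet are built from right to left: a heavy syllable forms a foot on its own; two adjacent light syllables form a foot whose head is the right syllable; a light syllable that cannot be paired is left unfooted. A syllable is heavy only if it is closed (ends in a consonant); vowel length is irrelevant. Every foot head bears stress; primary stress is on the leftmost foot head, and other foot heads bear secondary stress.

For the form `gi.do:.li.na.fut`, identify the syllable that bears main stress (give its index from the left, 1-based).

Weights: 1 gi L, 2 do: L, 3 li L, 4 na L, 5 fut H.
Parse right to left (heavy = foot alone; LL = one foot; stranded L unfooted): (gi.ˈdo:) (li.ˈna) (ˈfut).
Foot heads: 2, 4, 5.
Primary stress on the leftmost head = syllable 2.
Primary stress: syllable 2 → gi.ˈdo:.li.na.fut.

2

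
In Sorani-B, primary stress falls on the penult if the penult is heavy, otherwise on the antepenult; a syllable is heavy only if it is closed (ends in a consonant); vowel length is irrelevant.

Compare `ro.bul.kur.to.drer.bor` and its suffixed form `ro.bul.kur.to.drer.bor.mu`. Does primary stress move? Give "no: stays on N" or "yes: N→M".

Base `ro.bul.kur.to.drer.bor` (6 syllables):
  Weights: 4 to L, 5 drer H, 6 bor H.
  The penult (syllable 5, drer) is heavy, so it takes stress.
  → primary stress on syllable 5.
Suffixed `ro.bul.kur.to.drer.bor.mu` (7 syllables):
  Weights: 5 drer H, 6 bor H, 7 mu L.
  The penult (syllable 6, bor) is heavy, so it takes stress.
  → primary stress on syllable 6.

yes: 5→6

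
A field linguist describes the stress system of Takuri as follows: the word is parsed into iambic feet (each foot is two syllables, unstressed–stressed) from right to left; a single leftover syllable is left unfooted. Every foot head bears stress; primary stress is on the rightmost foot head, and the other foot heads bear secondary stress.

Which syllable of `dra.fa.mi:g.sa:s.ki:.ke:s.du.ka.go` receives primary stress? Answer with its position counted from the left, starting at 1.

Parse right to left into iambic (σˈσ) feet: dra (fa.ˈmi:g) (sa:s.ˈki:) (ke:s.ˈdu) (ka.ˈgo). Syllable 1 is left unfooted.
Foot heads (stressed positions): 3, 5, 7, 9.
End Rule Rightmost: primary stress on the rightmost head = syllable 9.
Primary stress: syllable 9 → dra.fa.mi:g.sa:s.ki:.ke:s.du.ka.ˈgo.

9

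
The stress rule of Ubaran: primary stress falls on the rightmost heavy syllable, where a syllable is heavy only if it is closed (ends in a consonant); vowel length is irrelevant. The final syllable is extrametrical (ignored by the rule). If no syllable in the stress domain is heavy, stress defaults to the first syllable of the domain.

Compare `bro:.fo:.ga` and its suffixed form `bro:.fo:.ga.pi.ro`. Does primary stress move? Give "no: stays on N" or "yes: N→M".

no: stays on 1

Base `bro:.fo:.ga` (3 syllables):
  The final syllable (3, ga) is extrametrical; the stress domain is syllables 1–2.
  Weights: 1 bro: L, 2 fo: L.
  No heavy syllable in the domain; default to the first syllable of the domain = syllable 1.
  → primary stress on syllable 1.
Suffixed `bro:.fo:.ga.pi.ro` (5 syllables):
  The final syllable (5, ro) is extrametrical; the stress domain is syllables 1–4.
  Weights: 1 bro: L, 2 fo: L, 3 ga L, 4 pi L.
  No heavy syllable in the domain; default to the first syllable of the domain = syllable 1.
  → primary stress on syllable 1.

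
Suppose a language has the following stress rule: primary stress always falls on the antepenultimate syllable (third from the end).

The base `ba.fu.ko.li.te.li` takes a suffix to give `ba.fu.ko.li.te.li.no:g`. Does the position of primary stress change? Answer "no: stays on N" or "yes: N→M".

Base `ba.fu.ko.li.te.li` (6 syllables):
  The word has 6 syllables; the antepenultimate syllable (third from the end) is syllable 4 (li).
  → primary stress on syllable 4.
Suffixed `ba.fu.ko.li.te.li.no:g` (7 syllables):
  The word has 7 syllables; the antepenultimate syllable (third from the end) is syllable 5 (te).
  → primary stress on syllable 5.

yes: 4→5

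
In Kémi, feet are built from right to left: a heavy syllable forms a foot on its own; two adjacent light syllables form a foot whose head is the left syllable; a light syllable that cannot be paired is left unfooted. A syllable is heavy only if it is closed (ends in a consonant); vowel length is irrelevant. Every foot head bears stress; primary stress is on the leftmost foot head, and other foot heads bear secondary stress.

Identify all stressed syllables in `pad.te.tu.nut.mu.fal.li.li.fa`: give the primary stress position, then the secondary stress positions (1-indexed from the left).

Weights: 1 pad H, 2 te L, 3 tu L, 4 nut H, 5 mu L, 6 fal H, 7 li L, 8 li L, 9 fa L.
Parse right to left (heavy = foot alone; LL = one foot; stranded L unfooted): (ˈpad) (ˈte.tu) (ˈnut) mu (ˈfal) li (ˈli.fa).
Foot heads: 1, 2, 4, 6, 8.
Primary stress on the leftmost head = syllable 1.
Secondary stress on 2, 4, 6, 8: ˈpad.ˌte.tu.ˌnut.mu.ˌfal.li.ˌli.fa.

primary 1, secondary 2, 4, 6, 8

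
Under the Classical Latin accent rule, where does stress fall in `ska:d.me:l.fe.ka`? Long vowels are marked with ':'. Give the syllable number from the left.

2

Classical Latin: stress the penult if heavy (long vowel or closed), else the antepenult.
Weights: 2 me:l H, 3 fe L, 4 ka L.
The penult (syllable 3, fe) is light, so stress falls on the antepenult (syllable 2, me:l).
Stress on syllable 2: ska:d.ˈme:l.fe.ka.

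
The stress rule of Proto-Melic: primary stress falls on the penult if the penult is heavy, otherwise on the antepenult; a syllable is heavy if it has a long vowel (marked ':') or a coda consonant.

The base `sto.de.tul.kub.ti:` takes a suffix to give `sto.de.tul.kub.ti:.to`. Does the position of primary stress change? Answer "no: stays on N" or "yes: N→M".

Base `sto.de.tul.kub.ti:` (5 syllables):
  Weights: 3 tul H, 4 kub H, 5 ti: H.
  The penult (syllable 4, kub) is heavy, so it takes stress.
  → primary stress on syllable 4.
Suffixed `sto.de.tul.kub.ti:.to` (6 syllables):
  Weights: 4 kub H, 5 ti: H, 6 to L.
  The penult (syllable 5, ti:) is heavy, so it takes stress.
  → primary stress on syllable 5.

yes: 4→5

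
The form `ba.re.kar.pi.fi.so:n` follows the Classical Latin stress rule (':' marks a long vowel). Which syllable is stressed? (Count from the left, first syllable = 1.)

4

Classical Latin: stress the penult if heavy (long vowel or closed), else the antepenult.
Weights: 4 pi L, 5 fi L, 6 so:n H.
The penult (syllable 5, fi) is light, so stress falls on the antepenult (syllable 4, pi).
Stress on syllable 4: ba.re.kar.ˈpi.fi.so:n.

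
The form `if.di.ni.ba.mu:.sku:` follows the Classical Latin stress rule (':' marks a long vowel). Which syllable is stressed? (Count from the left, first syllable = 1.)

5

Classical Latin: stress the penult if heavy (long vowel or closed), else the antepenult.
Weights: 4 ba L, 5 mu: H, 6 sku: H.
The penult (syllable 5, mu:) is heavy, so it takes stress.
Stress on syllable 5: if.di.ni.ba.ˈmu:.sku:.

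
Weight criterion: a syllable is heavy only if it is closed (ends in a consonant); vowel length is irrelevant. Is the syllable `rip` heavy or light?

`rip`: short vowel, closed (coda /p/). Closed (coda /p/) → heavy.

heavy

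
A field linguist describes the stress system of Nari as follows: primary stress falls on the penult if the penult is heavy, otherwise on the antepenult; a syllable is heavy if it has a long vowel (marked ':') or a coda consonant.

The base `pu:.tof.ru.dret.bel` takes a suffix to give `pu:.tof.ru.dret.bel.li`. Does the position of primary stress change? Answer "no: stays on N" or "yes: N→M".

Base `pu:.tof.ru.dret.bel` (5 syllables):
  Weights: 3 ru L, 4 dret H, 5 bel H.
  The penult (syllable 4, dret) is heavy, so it takes stress.
  → primary stress on syllable 4.
Suffixed `pu:.tof.ru.dret.bel.li` (6 syllables):
  Weights: 4 dret H, 5 bel H, 6 li L.
  The penult (syllable 5, bel) is heavy, so it takes stress.
  → primary stress on syllable 5.

yes: 4→5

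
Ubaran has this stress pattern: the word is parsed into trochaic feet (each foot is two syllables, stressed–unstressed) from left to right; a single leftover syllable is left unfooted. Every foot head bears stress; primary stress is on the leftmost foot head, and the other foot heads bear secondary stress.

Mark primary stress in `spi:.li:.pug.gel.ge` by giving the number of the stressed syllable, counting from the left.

1

Parse left to right into trochaic (ˈσσ) feet: (ˈspi:.li:) (ˈpug.gel) ge. Syllable 5 is left unfooted.
Foot heads (stressed positions): 1, 3.
End Rule Leftmost: primary stress on the leftmost head = syllable 1.
Primary stress: syllable 1 → ˈspi:.li:.pug.gel.ge.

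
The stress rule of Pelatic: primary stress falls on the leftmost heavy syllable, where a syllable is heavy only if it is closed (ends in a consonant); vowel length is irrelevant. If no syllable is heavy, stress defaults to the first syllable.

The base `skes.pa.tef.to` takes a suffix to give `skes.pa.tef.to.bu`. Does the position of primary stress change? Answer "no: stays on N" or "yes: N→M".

Base `skes.pa.tef.to` (4 syllables):
  Weights: 1 skes H, 2 pa L, 3 tef H, 4 to L.
  Heavy syllables in the domain: 1, 3. The leftmost is syllable 1 (skes).
  → primary stress on syllable 1.
Suffixed `skes.pa.tef.to.bu` (5 syllables):
  Weights: 1 skes H, 2 pa L, 3 tef H, 4 to L, 5 bu L.
  Heavy syllables in the domain: 1, 3. The leftmost is syllable 1 (skes).
  → primary stress on syllable 1.

no: stays on 1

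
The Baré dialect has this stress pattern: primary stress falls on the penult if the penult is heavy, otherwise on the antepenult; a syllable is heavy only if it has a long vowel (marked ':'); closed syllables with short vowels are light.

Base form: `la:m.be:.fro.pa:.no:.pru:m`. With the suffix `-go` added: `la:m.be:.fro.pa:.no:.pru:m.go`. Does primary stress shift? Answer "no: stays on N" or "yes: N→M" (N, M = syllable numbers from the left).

yes: 5→6

Base `la:m.be:.fro.pa:.no:.pru:m` (6 syllables):
  Weights: 4 pa: H, 5 no: H, 6 pru:m H.
  The penult (syllable 5, no:) is heavy, so it takes stress.
  → primary stress on syllable 5.
Suffixed `la:m.be:.fro.pa:.no:.pru:m.go` (7 syllables):
  Weights: 5 no: H, 6 pru:m H, 7 go L.
  The penult (syllable 6, pru:m) is heavy, so it takes stress.
  → primary stress on syllable 6.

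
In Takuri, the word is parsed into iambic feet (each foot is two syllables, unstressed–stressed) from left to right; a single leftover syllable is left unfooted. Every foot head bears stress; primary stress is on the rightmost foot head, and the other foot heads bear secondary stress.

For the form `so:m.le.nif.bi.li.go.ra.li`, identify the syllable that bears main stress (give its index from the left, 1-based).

8

Parse left to right into iambic (σˈσ) feet: (so:m.ˈle) (nif.ˈbi) (li.ˈgo) (ra.ˈli).
Foot heads (stressed positions): 2, 4, 6, 8.
End Rule Rightmost: primary stress on the rightmost head = syllable 8.
Primary stress: syllable 8 → so:m.le.nif.bi.li.go.ra.ˈli.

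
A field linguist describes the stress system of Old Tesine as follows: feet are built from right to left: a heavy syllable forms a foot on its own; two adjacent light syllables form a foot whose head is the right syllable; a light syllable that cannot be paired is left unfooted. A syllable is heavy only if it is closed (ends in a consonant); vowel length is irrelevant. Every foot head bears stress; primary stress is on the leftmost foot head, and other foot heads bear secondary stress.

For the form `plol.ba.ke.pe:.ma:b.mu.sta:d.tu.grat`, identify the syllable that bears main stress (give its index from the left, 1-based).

1

Weights: 1 plol H, 2 ba L, 3 ke L, 4 pe: L, 5 ma:b H, 6 mu L, 7 sta:d H, 8 tu L, 9 grat H.
Parse right to left (heavy = foot alone; LL = one foot; stranded L unfooted): (ˈplol) ba (ke.ˈpe:) (ˈma:b) mu (ˈsta:d) tu (ˈgrat).
Foot heads: 1, 4, 5, 7, 9.
Primary stress on the leftmost head = syllable 1.
Primary stress: syllable 1 → ˈplol.ba.ke.pe:.ma:b.mu.sta:d.tu.grat.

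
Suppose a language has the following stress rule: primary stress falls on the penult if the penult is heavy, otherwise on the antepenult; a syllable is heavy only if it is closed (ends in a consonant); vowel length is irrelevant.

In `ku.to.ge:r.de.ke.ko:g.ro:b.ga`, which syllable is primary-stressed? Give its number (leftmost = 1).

7

Weights: 6 ko:g H, 7 ro:b H, 8 ga L.
The penult (syllable 7, ro:b) is heavy, so it takes stress.
Primary stress: syllable 7 → ku.to.ge:r.de.ke.ko:g.ˈro:b.ga.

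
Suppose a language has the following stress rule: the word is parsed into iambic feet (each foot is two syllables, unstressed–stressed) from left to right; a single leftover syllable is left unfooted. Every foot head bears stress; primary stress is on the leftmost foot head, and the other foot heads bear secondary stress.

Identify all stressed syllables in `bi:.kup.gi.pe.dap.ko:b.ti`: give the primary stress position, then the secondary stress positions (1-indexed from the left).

primary 2, secondary 4, 6

Parse left to right into iambic (σˈσ) feet: (bi:.ˈkup) (gi.ˈpe) (dap.ˈko:b) ti. Syllable 7 is left unfooted.
Foot heads (stressed positions): 2, 4, 6.
End Rule Leftmost: primary stress on the leftmost head = syllable 2.
Secondary stress on 4, 6: bi:.ˈkup.gi.ˌpe.dap.ˌko:b.ti.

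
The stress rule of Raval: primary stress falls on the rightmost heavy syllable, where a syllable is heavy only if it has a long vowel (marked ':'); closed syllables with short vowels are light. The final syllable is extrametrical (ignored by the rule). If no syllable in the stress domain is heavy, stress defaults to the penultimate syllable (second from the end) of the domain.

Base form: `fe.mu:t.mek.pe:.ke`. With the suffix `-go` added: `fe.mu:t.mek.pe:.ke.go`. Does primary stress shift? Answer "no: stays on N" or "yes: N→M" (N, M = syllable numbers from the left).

Base `fe.mu:t.mek.pe:.ke` (5 syllables):
  The final syllable (5, ke) is extrametrical; the stress domain is syllables 1–4.
  Weights: 1 fe L, 2 mu:t H, 3 mek L, 4 pe: H.
  Heavy syllables in the domain: 2, 4. The rightmost is syllable 4 (pe:).
  → primary stress on syllable 4.
Suffixed `fe.mu:t.mek.pe:.ke.go` (6 syllables):
  The final syllable (6, go) is extrametrical; the stress domain is syllables 1–5.
  Weights: 1 fe L, 2 mu:t H, 3 mek L, 4 pe: H, 5 ke L.
  Heavy syllables in the domain: 2, 4. The rightmost is syllable 4 (pe:).
  → primary stress on syllable 4.

no: stays on 4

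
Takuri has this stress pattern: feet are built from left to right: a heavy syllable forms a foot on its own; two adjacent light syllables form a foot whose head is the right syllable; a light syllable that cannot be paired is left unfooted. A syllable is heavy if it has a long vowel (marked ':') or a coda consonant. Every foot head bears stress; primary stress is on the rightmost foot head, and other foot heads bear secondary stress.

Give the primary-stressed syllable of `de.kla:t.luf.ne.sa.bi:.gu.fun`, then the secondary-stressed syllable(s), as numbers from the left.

primary 8, secondary 2, 3, 5, 6

Weights: 1 de L, 2 kla:t H, 3 luf H, 4 ne L, 5 sa L, 6 bi: H, 7 gu L, 8 fun H.
Parse left to right (heavy = foot alone; LL = one foot; stranded L unfooted): de (ˈkla:t) (ˈluf) (ne.ˈsa) (ˈbi:) gu (ˈfun).
Foot heads: 2, 3, 5, 6, 8.
Primary stress on the rightmost head = syllable 8.
Secondary stress on 2, 3, 5, 6: de.ˌkla:t.ˌluf.ne.ˌsa.ˌbi:.gu.ˈfun.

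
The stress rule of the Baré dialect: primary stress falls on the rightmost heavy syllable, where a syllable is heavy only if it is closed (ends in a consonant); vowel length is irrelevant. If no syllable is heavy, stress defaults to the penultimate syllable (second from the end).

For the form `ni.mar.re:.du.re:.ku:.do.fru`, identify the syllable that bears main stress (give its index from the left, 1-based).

Weights: 1 ni L, 2 mar H, 3 re: L, 4 du L, 5 re: L, 6 ku: L, 7 do L, 8 fru L.
Heavy syllables in the domain: 2. The rightmost is syllable 2 (mar).
Primary stress: syllable 2 → ni.ˈmar.re:.du.re:.ku:.do.fru.

2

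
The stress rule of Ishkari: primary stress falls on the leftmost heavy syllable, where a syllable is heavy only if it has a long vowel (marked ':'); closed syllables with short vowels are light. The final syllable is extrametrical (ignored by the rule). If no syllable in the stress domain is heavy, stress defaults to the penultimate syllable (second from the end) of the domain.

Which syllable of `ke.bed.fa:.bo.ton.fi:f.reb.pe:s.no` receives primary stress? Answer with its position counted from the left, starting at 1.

3

The final syllable (9, no) is extrametrical; the stress domain is syllables 1–8.
Weights: 1 ke L, 2 bed L, 3 fa: H, 4 bo L, 5 ton L, 6 fi:f H, 7 reb L, 8 pe:s H.
Heavy syllables in the domain: 3, 6, 8. The leftmost is syllable 3 (fa:).
Primary stress: syllable 3 → ke.bed.ˈfa:.bo.ton.fi:f.reb.pe:s.no.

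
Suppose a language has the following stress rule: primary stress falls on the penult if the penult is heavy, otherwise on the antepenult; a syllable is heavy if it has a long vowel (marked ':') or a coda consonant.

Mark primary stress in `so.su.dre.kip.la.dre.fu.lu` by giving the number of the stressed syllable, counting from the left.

6

Weights: 6 dre L, 7 fu L, 8 lu L.
The penult (syllable 7, fu) is light, so stress falls on the antepenult (syllable 6, dre).
Primary stress: syllable 6 → so.su.dre.kip.la.ˈdre.fu.lu.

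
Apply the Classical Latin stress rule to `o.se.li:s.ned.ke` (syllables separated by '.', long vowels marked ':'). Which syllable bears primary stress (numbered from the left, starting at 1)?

Classical Latin: stress the penult if heavy (long vowel or closed), else the antepenult.
Weights: 3 li:s H, 4 ned H, 5 ke L.
The penult (syllable 4, ned) is heavy, so it takes stress.
Stress on syllable 4: o.se.li:s.ˈned.ke.

4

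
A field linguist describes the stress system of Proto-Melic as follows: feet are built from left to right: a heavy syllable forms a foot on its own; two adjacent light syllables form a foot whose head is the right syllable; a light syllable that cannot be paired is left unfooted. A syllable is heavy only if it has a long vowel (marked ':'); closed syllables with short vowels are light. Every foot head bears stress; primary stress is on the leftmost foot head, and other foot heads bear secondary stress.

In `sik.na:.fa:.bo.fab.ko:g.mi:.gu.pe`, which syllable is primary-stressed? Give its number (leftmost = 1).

Weights: 1 sik L, 2 na: H, 3 fa: H, 4 bo L, 5 fab L, 6 ko:g H, 7 mi: H, 8 gu L, 9 pe L.
Parse left to right (heavy = foot alone; LL = one foot; stranded L unfooted): sik (ˈna:) (ˈfa:) (bo.ˈfab) (ˈko:g) (ˈmi:) (gu.ˈpe).
Foot heads: 2, 3, 5, 6, 7, 9.
Primary stress on the leftmost head = syllable 2.
Primary stress: syllable 2 → sik.ˈna:.fa:.bo.fab.ko:g.mi:.gu.pe.

2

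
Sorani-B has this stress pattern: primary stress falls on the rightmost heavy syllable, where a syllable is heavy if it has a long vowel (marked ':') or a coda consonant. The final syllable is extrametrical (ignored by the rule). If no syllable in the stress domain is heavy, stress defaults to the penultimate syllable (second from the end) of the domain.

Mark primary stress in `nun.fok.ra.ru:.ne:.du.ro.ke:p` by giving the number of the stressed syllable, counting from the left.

The final syllable (8, ke:p) is extrametrical; the stress domain is syllables 1–7.
Weights: 1 nun H, 2 fok H, 3 ra L, 4 ru: H, 5 ne: H, 6 du L, 7 ro L.
Heavy syllables in the domain: 1, 2, 4, 5. The rightmost is syllable 5 (ne:).
Primary stress: syllable 5 → nun.fok.ra.ru:.ˈne:.du.ro.ke:p.

5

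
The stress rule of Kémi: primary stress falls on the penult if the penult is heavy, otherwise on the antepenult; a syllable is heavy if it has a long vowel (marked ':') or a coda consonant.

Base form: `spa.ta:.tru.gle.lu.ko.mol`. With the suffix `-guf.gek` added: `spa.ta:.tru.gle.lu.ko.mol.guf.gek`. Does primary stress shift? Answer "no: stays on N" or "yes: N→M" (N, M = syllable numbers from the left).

Base `spa.ta:.tru.gle.lu.ko.mol` (7 syllables):
  Weights: 5 lu L, 6 ko L, 7 mol H.
  The penult (syllable 6, ko) is light, so stress falls on the antepenult (syllable 5, lu).
  → primary stress on syllable 5.
Suffixed `spa.ta:.tru.gle.lu.ko.mol.guf.gek` (9 syllables):
  Weights: 7 mol H, 8 guf H, 9 gek H.
  The penult (syllable 8, guf) is heavy, so it takes stress.
  → primary stress on syllable 8.

yes: 5→8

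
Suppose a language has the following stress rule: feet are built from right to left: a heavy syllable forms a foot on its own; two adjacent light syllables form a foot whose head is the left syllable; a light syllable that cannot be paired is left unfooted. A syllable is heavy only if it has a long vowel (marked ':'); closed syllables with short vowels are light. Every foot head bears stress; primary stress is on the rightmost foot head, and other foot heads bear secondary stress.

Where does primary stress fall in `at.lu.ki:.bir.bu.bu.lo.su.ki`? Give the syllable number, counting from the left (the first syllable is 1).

Weights: 1 at L, 2 lu L, 3 ki: H, 4 bir L, 5 bu L, 6 bu L, 7 lo L, 8 su L, 9 ki L.
Parse right to left (heavy = foot alone; LL = one foot; stranded L unfooted): (ˈat.lu) (ˈki:) (ˈbir.bu) (ˈbu.lo) (ˈsu.ki).
Foot heads: 1, 3, 4, 6, 8.
Primary stress on the rightmost head = syllable 8.
Primary stress: syllable 8 → at.lu.ki:.bir.bu.bu.lo.ˈsu.ki.

8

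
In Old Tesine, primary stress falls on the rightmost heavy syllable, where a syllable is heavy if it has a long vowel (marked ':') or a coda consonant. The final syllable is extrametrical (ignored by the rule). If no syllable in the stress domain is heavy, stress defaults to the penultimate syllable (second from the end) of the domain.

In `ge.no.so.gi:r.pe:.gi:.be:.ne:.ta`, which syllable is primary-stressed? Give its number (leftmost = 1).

The final syllable (9, ta) is extrametrical; the stress domain is syllables 1–8.
Weights: 1 ge L, 2 no L, 3 so L, 4 gi:r H, 5 pe: H, 6 gi: H, 7 be: H, 8 ne: H.
Heavy syllables in the domain: 4, 5, 6, 7, 8. The rightmost is syllable 8 (ne:).
Primary stress: syllable 8 → ge.no.so.gi:r.pe:.gi:.be:.ˈne:.ta.

8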